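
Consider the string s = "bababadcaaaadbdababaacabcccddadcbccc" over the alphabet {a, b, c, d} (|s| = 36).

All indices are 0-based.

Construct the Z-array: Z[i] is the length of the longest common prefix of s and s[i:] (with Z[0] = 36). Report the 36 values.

[36, 0, 4, 0, 2, 0, 0, 0, 0, 0, 0, 0, 0, 1, 0, 0, 4, 0, 2, 0, 0, 0, 0, 1, 0, 0, 0, 0, 0, 0, 0, 0, 1, 0, 0, 0]

Z[0]=36
i=1: outside box; Z[1]=0
i=2: outside box; Z[2]=4 extend→box=[2,6)
i=3: min(r-i=3, Z[1]=0)=0; Z[3]=0
i=4: min(r-i=2, Z[2]=4)=2; Z[4]=2
i=5: min(r-i=1, Z[3]=0)=0; Z[5]=0
i=6: outside box; Z[6]=0
i=7: outside box; Z[7]=0
i=8: outside box; Z[8]=0
i=9: outside box; Z[9]=0
i=10: outside box; Z[10]=0
i=11: outside box; Z[11]=0
i=12: outside box; Z[12]=0
i=13: outside box; Z[13]=1 extend→box=[13,14)
i=14: outside box; Z[14]=0
i=15: outside box; Z[15]=0
i=16: outside box; Z[16]=4 extend→box=[16,20)
i=17: min(r-i=3, Z[1]=0)=0; Z[17]=0
i=18: min(r-i=2, Z[2]=4)=2; Z[18]=2
i=19: min(r-i=1, Z[3]=0)=0; Z[19]=0
i=20: outside box; Z[20]=0
i=21: outside box; Z[21]=0
i=22: outside box; Z[22]=0
i=23: outside box; Z[23]=1 extend→box=[23,24)
i=24: outside box; Z[24]=0
i=25: outside box; Z[25]=0
i=26: outside box; Z[26]=0
i=27: outside box; Z[27]=0
i=28: outside box; Z[28]=0
i=29: outside box; Z[29]=0
i=30: outside box; Z[30]=0
i=31: outside box; Z[31]=0
i=32: outside box; Z[32]=1 extend→box=[32,33)
i=33: outside box; Z[33]=0
i=34: outside box; Z[34]=0
i=35: outside box; Z[35]=0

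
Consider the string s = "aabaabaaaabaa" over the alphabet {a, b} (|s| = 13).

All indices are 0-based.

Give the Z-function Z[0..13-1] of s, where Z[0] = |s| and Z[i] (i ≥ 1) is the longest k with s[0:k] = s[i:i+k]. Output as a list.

[13, 1, 0, 5, 1, 0, 2, 2, 5, 1, 0, 2, 1]

Z[0]=13
i=1: fresh scan; Z[1]=1 extend→box=[1,2)
i=2: fresh scan; Z[2]=0
i=3: fresh scan; Z[3]=5 extend→box=[3,8)
i=4: min(r-i=4, Z[1]=1)=1; Z[4]=1
i=5: min(r-i=3, Z[2]=0)=0; Z[5]=0
i=6: min(r-i=2, Z[3]=5)=2; Z[6]=2
i=7: min(r-i=1, Z[4]=1)=1; Z[7]=2 extend→box=[7,9)
i=8: min(r-i=1, Z[1]=1)=1; Z[8]=5 extend→box=[8,13)
i=9: min(r-i=4, Z[1]=1)=1; Z[9]=1
i=10: min(r-i=3, Z[2]=0)=0; Z[10]=0
i=11: min(r-i=2, Z[3]=5)=2; Z[11]=2
i=12: min(r-i=1, Z[4]=1)=1; Z[12]=1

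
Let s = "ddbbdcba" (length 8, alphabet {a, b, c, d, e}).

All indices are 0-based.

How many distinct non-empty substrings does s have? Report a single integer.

rank | idx | suffix
   0 |   7 | a
   1 |   6 | ba
   2 |   2 | bbdcba
   3 |   3 | bdcba
   4 |   5 | cba
   5 |   1 | dbbdcba
   6 |   4 | dcba
   7 |   0 | ddbbdcba

SA = [7, 6, 2, 3, 5, 1, 4, 0]
[i] adj suffixes → lcp
  [1] 7/6 → 0 ('')
  [2] 6/2 → 1 ('b')
  [3] 2/3 → 1 ('b')
  [4] 3/5 → 0 ('')
  [5] 5/1 → 0 ('')
  [6] 1/4 → 1 ('d')
  [7] 4/0 → 1 ('d')

n(n+1)/2 = 8·9/2 = 36
Σ LCP = 0 + 0 + 1 + 1 + 0 + 0 + 1 + 1 = 4
distinct = 36 − 4 = 32

32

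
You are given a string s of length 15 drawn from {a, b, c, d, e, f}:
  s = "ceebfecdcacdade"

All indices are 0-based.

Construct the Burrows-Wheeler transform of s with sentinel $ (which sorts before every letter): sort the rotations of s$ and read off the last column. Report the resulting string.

ecdedae$ccadefcb

rank  rotation          last
    0  $ceebfecdcacdade  e
    1  acdade$ceebfecdc  c
    2  ade$ceebfecdcacd  d
    3  bfecdcacdade$cee  e
    4  cacdade$ceebfecd  d
    5  cdade$ceebfecdca  a
    6  cdcacdade$ceebfe  e
    7  ceebfecdcacdade$  $
    8  dade$ceebfecdcac  c
    9  dcacdade$ceebfec  c
   10  de$ceebfecdcacda  a
   11  e$ceebfecdcacdad  d
   12  ebfecdcacdade$ce  e
   13  ecdcacdade$ceebf  f
   14  eebfecdcacdade$c  c
   15  fecdcacdade$ceeb  b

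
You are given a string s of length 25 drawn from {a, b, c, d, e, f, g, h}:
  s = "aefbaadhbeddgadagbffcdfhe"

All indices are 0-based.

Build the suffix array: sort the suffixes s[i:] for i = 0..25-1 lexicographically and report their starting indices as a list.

[4, 13, 5, 0, 15, 3, 8, 17, 20, 14, 10, 21, 11, 6, 24, 9, 1, 2, 19, 18, 22, 12, 16, 7, 23]

rank→(start, suffix):
  0 → (4, 'aadhbeddgadagbffcdfhe')
  1 → (13, 'adagbffcdfhe')
  2 → (5, 'adhbeddgadagbffcdfhe')
  3 → (0, 'aefbaadhbeddgadagbffcdfhe')
  4 → (15, 'agbffcdfhe')
  5 → (3, 'baadhbeddgadagbffcdfhe')
  6 → (8, 'beddgadagbffcdfhe')
  7 → (17, 'bffcdfhe')
  8 → (20, 'cdfhe')
  9 → (14, 'dagbffcdfhe')
  10 → (10, 'ddgadagbffcdfhe')
  11 → (21, 'dfhe')
  12 → (11, 'dgadagbffcdfhe')
  13 → (6, 'dhbeddgadagbffcdfhe')
  14 → (24, 'e')
  15 → (9, 'eddgadagbffcdfhe')
  16 → (1, 'efbaadhbeddgadagbffcdfhe')
  17 → (2, 'fbaadhbeddgadagbffcdfhe')
  18 → (19, 'fcdfhe')
  19 → (18, 'ffcdfhe')
  20 → (22, 'fhe')
  21 → (12, 'gadagbffcdfhe')
  22 → (16, 'gbffcdfhe')
  23 → (7, 'hbeddgadagbffcdfhe')
  24 → (23, 'he')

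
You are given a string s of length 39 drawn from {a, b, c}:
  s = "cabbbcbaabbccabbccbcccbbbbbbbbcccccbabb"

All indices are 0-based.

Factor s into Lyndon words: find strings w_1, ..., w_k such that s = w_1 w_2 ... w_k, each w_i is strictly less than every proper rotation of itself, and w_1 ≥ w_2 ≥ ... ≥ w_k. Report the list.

emit factor 1: 'c' (i=0, period=1)
emit factor 2: 'abbbcb' (i=1, period=6)
emit factor 3: 'aabbccabbccbcccbbbbbbbbcccccbabb' (i=7, period=32)

["c", "abbbcb", "aabbccabbccbcccbbbbbbbbcccccbabb"]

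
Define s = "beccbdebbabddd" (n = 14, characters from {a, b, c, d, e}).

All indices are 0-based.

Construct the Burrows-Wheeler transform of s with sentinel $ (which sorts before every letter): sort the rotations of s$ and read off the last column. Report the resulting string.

rank  rotation         last
    0  $beccbdebbabddd  d
    1  abddd$beccbdebb  b
    2  babddd$beccbdeb  b
    3  bbabddd$beccbde  e
    4  bddd$beccbdebba  a
    5  bdebbabddd$becc  c
    6  beccbdebbabddd$  $
    7  cbdebbabddd$bec  c
    8  ccbdebbabddd$be  e
    9  d$beccbdebbabdd  d
   10  dd$beccbdebbabd  d
   11  ddd$beccbdebbab  b
   12  debbabddd$beccb  b
   13  ebbabddd$beccbd  d
   14  eccbdebbabddd$b  b

dbbeac$ceddbbdb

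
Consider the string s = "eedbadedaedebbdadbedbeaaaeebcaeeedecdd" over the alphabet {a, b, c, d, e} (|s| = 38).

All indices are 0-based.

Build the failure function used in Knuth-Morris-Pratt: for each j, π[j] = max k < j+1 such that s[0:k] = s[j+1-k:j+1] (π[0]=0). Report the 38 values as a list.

π[0] = 0
j=1 s[j]='e': π[1]=1 (border 'e')
j=2 s[j]='d': k: 1→0; π[2]=0 (border '')
j=3 s[j]='b': π[3]=0 (border '')
j=4 s[j]='a': π[4]=0 (border '')
j=5 s[j]='d': π[5]=0 (border '')
j=6 s[j]='e': π[6]=1 (border 'e')
j=7 s[j]='d': k: 1→0; π[7]=0 (border '')
j=8 s[j]='a': π[8]=0 (border '')
j=9 s[j]='e': π[9]=1 (border 'e')
j=10 s[j]='d': k: 1→0; π[10]=0 (border '')
j=11 s[j]='e': π[11]=1 (border 'e')
j=12 s[j]='b': k: 1→0; π[12]=0 (border '')
j=13 s[j]='b': π[13]=0 (border '')
j=14 s[j]='d': π[14]=0 (border '')
j=15 s[j]='a': π[15]=0 (border '')
j=16 s[j]='d': π[16]=0 (border '')
j=17 s[j]='b': π[17]=0 (border '')
j=18 s[j]='e': π[18]=1 (border 'e')
j=19 s[j]='d': k: 1→0; π[19]=0 (border '')
j=20 s[j]='b': π[20]=0 (border '')
j=21 s[j]='e': π[21]=1 (border 'e')
j=22 s[j]='a': k: 1→0; π[22]=0 (border '')
j=23 s[j]='a': π[23]=0 (border '')
j=24 s[j]='a': π[24]=0 (border '')
j=25 s[j]='e': π[25]=1 (border 'e')
j=26 s[j]='e': π[26]=2 (border 'ee')
j=27 s[j]='b': k: 2→1→0; π[27]=0 (border '')
j=28 s[j]='c': π[28]=0 (border '')
j=29 s[j]='a': π[29]=0 (border '')
j=30 s[j]='e': π[30]=1 (border 'e')
j=31 s[j]='e': π[31]=2 (border 'ee')
j=32 s[j]='e': k: 2→1; π[32]=2 (border 'ee')
j=33 s[j]='d': π[33]=3 (border 'eed')
j=34 s[j]='e': k: 3→0; π[34]=1 (border 'e')
j=35 s[j]='c': k: 1→0; π[35]=0 (border '')
j=36 s[j]='d': π[36]=0 (border '')
j=37 s[j]='d': π[37]=0 (border '')

[0, 1, 0, 0, 0, 0, 1, 0, 0, 1, 0, 1, 0, 0, 0, 0, 0, 0, 1, 0, 0, 1, 0, 0, 0, 1, 2, 0, 0, 0, 1, 2, 2, 3, 1, 0, 0, 0]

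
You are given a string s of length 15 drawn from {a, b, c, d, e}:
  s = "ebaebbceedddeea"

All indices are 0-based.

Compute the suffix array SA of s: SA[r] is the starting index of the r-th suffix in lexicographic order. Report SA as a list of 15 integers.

[14, 2, 1, 4, 5, 6, 9, 10, 11, 13, 0, 3, 8, 12, 7]

rank→(start, suffix):
  0 → (14, 'a')
  1 → (2, 'aebbceedddeea')
  2 → (1, 'baebbceedddeea')
  3 → (4, 'bbceedddeea')
  4 → (5, 'bceedddeea')
  5 → (6, 'ceedddeea')
  6 → (9, 'dddeea')
  7 → (10, 'ddeea')
  8 → (11, 'deea')
  9 → (13, 'ea')
  10 → (0, 'ebaebbceedddeea')
  11 → (3, 'ebbceedddeea')
  12 → (8, 'edddeea')
  13 → (12, 'eea')
  14 → (7, 'eedddeea')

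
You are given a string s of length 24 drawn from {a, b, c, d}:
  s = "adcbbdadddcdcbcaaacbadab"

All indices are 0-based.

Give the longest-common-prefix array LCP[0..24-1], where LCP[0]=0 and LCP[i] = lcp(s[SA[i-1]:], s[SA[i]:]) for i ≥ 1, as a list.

[0, 2, 1, 1, 1, 2, 2, 0, 1, 1, 1, 1, 0, 1, 2, 2, 1, 0, 2, 1, 3, 2, 1, 2]

sorted suffixes:
  #0 SA[0]=15  'aaacbadab'
  #1 SA[1]=16  'aacbadab'
  #2 SA[2]=22  'ab'
  #3 SA[3]=17  'acbadab'
  #4 SA[4]=20  'adab'
  #5 SA[5]=0  'adcbbdadddcdcbcaaacbadab'
  #6 SA[6]=6  'adddcdcbcaaacbadab'
  #7 SA[7]=23  'b'
  #8 SA[8]=19  'badab'
  #9 SA[9]=3  'bbdadddcdcbcaaacbadab'
  #10 SA[10]=13  'bcaaacbadab'
  #11 SA[11]=4  'bdadddcdcbcaaacbadab'
  #12 SA[12]=14  'caaacbadab'
  #13 SA[13]=18  'cbadab'
  #14 SA[14]=2  'cbbdadddcdcbcaaacbadab'
  #15 SA[15]=12  'cbcaaacbadab'
  #16 SA[16]=10  'cdcbcaaacbadab'
  #17 SA[17]=21  'dab'
  #18 SA[18]=5  'dadddcdcbcaaacbadab'
  #19 SA[19]=1  'dcbbdadddcdcbcaaacbadab'
  #20 SA[20]=11  'dcbcaaacbadab'
  #21 SA[21]=9  'dcdcbcaaacbadab'
  #22 SA[22]=8  'ddcdcbcaaacbadab'
  #23 SA[23]=7  'dddcdcbcaaacbadab'

SA = [15, 16, 22, 17, 20, 0, 6, 23, 19, 3, 13, 4, 14, 18, 2, 12, 10, 21, 5, 1, 11, 9, 8, 7]
rank  pair      lcp
   1  s[15:],s[16:]  2  'aa'
   2  s[16:],s[22:]  1  'a'
   3  s[22:],s[17:]  1  'a'
   4  s[17:],s[20:]  1  'a'
   5  s[20:],s[0:]  2  'ad'
   6  s[0:],s[6:]  2  'ad'
   7  s[6:],s[23:]  0  ''
   8  s[23:],s[19:]  1  'b'
   9  s[19:],s[3:]  1  'b'
  10  s[3:],s[13:]  1  'b'
  11  s[13:],s[4:]  1  'b'
  12  s[4:],s[14:]  0  ''
  13  s[14:],s[18:]  1  'c'
  14  s[18:],s[2:]  2  'cb'
  15  s[2:],s[12:]  2  'cb'
  16  s[12:],s[10:]  1  'c'
  17  s[10:],s[21:]  0  ''
  18  s[21:],s[5:]  2  'da'
  19  s[5:],s[1:]  1  'd'
  20  s[1:],s[11:]  3  'dcb'
  21  s[11:],s[9:]  2  'dc'
  22  s[9:],s[8:]  1  'd'
  23  s[8:],s[7:]  2  'dd'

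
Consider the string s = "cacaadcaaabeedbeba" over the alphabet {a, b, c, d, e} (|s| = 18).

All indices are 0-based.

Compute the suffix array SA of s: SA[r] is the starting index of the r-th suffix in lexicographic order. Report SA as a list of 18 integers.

[17, 7, 8, 3, 9, 1, 4, 16, 14, 10, 6, 2, 0, 13, 5, 15, 12, 11]

sorted suffixes:
  #0 SA[0]=17  'a'
  #1 SA[1]=7  'aaabeedbeba'
  #2 SA[2]=8  'aabeedbeba'
  #3 SA[3]=3  'aadcaaabeedbeba'
  #4 SA[4]=9  'abeedbeba'
  #5 SA[5]=1  'acaadcaaabeedbeba'
  #6 SA[6]=4  'adcaaabeedbeba'
  #7 SA[7]=16  'ba'
  #8 SA[8]=14  'beba'
  #9 SA[9]=10  'beedbeba'
  #10 SA[10]=6  'caaabeedbeba'
  #11 SA[11]=2  'caadcaaabeedbeba'
  #12 SA[12]=0  'cacaadcaaabeedbeba'
  #13 SA[13]=13  'dbeba'
  #14 SA[14]=5  'dcaaabeedbeba'
  #15 SA[15]=15  'eba'
  #16 SA[16]=12  'edbeba'
  #17 SA[17]=11  'eedbeba'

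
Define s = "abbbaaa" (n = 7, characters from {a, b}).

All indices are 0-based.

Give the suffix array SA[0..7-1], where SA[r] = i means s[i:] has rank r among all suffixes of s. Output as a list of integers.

rank | idx | suffix
   0 |   6 | a
   1 |   5 | aa
   2 |   4 | aaa
   3 |   0 | abbbaaa
   4 |   3 | baaa
   5 |   2 | bbaaa
   6 |   1 | bbbaaa

[6, 5, 4, 0, 3, 2, 1]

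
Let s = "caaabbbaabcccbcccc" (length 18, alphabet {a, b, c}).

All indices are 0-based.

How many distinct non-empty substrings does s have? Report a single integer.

rank→(start, suffix):
  0 → (1, 'aaabbbaabcccbcccc')
  1 → (2, 'aabbbaabcccbcccc')
  2 → (7, 'aabcccbcccc')
  3 → (3, 'abbbaabcccbcccc')
  4 → (8, 'abcccbcccc')
  5 → (6, 'baabcccbcccc')
  6 → (5, 'bbaabcccbcccc')
  7 → (4, 'bbbaabcccbcccc')
  8 → (9, 'bcccbcccc')
  9 → (13, 'bcccc')
  10 → (17, 'c')
  11 → (0, 'caaabbbaabcccbcccc')
  12 → (12, 'cbcccc')
  13 → (16, 'cc')
  14 → (11, 'ccbcccc')
  15 → (15, 'ccc')
  16 → (10, 'cccbcccc')
  17 → (14, 'cccc')

SA = [1, 2, 7, 3, 8, 6, 5, 4, 9, 13, 17, 0, 12, 16, 11, 15, 10, 14]
i: (SA[i-1],SA[i]) lcp shared
  1: (1,2) 2 'aa'
  2: (2,7) 3 'aab'
  3: (7,3) 1 'a'
  4: (3,8) 2 'ab'
  5: (8,6) 0 ''
  6: (6,5) 1 'b'
  7: (5,4) 2 'bb'
  8: (4,9) 1 'b'
  9: (9,13) 4 'bccc'
  10: (13,17) 0 ''
  11: (17,0) 1 'c'
  12: (0,12) 1 'c'
  13: (12,16) 1 'c'
  14: (16,11) 2 'cc'
  15: (11,15) 2 'cc'
  16: (15,10) 3 'ccc'
  17: (10,14) 3 'ccc'

n(n+1)/2 = 18·19/2 = 171
Σ LCP = 0 + 2 + 3 + 1 + 2 + 0 + 1 + 2 + 1 + 4 + 0 + 1 + 1 + 1 + 2 + 2 + 3 + 3 = 29
distinct = 171 − 29 = 142

142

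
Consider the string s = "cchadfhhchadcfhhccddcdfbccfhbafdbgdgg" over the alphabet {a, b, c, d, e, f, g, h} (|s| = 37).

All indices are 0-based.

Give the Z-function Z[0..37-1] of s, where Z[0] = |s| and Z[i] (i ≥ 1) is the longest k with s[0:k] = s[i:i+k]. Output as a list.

[37, 1, 0, 0, 0, 0, 0, 0, 1, 0, 0, 0, 1, 0, 0, 0, 2, 1, 0, 0, 1, 0, 0, 0, 2, 1, 0, 0, 0, 0, 0, 0, 0, 0, 0, 0, 0]

Z[0]=37
i=1: i≥r, start 0; Z[1]=1 scan→box=[1,2)
i=2: i≥r, start 0; Z[2]=0
i=3: i≥r, start 0; Z[3]=0
i=4: i≥r, start 0; Z[4]=0
i=5: i≥r, start 0; Z[5]=0
i=6: i≥r, start 0; Z[6]=0
i=7: i≥r, start 0; Z[7]=0
i=8: i≥r, start 0; Z[8]=1 scan→box=[8,9)
i=9: i≥r, start 0; Z[9]=0
i=10: i≥r, start 0; Z[10]=0
i=11: i≥r, start 0; Z[11]=0
i=12: i≥r, start 0; Z[12]=1 scan→box=[12,13)
i=13: i≥r, start 0; Z[13]=0
i=14: i≥r, start 0; Z[14]=0
i=15: i≥r, start 0; Z[15]=0
i=16: i≥r, start 0; Z[16]=2 scan→box=[16,18)
i=17: min(r-i=1, Z[1]=1)=1; Z[17]=1
i=18: i≥r, start 0; Z[18]=0
i=19: i≥r, start 0; Z[19]=0
i=20: i≥r, start 0; Z[20]=1 scan→box=[20,21)
i=21: i≥r, start 0; Z[21]=0
i=22: i≥r, start 0; Z[22]=0
i=23: i≥r, start 0; Z[23]=0
i=24: i≥r, start 0; Z[24]=2 scan→box=[24,26)
i=25: min(r-i=1, Z[1]=1)=1; Z[25]=1
i=26: i≥r, start 0; Z[26]=0
i=27: i≥r, start 0; Z[27]=0
i=28: i≥r, start 0; Z[28]=0
i=29: i≥r, start 0; Z[29]=0
i=30: i≥r, start 0; Z[30]=0
i=31: i≥r, start 0; Z[31]=0
i=32: i≥r, start 0; Z[32]=0
i=33: i≥r, start 0; Z[33]=0
i=34: i≥r, start 0; Z[34]=0
i=35: i≥r, start 0; Z[35]=0
i=36: i≥r, start 0; Z[36]=0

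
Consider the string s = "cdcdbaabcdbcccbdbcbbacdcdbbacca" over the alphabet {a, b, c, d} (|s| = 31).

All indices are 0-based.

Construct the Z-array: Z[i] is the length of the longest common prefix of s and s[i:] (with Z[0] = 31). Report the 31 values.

[31, 0, 2, 0, 0, 0, 0, 0, 2, 0, 0, 1, 1, 1, 0, 0, 0, 1, 0, 0, 0, 5, 0, 2, 0, 0, 0, 0, 1, 1, 0]

Z[0]=31
i=1: outside box; Z[1]=0
i=2: outside box; Z[2]=2 grow→box=[2,4)
i=3: min(r-i=1, Z[1]=0)=0; Z[3]=0
i=4: outside box; Z[4]=0
i=5: outside box; Z[5]=0
i=6: outside box; Z[6]=0
i=7: outside box; Z[7]=0
i=8: outside box; Z[8]=2 grow→box=[8,10)
i=9: min(r-i=1, Z[1]=0)=0; Z[9]=0
i=10: outside box; Z[10]=0
i=11: outside box; Z[11]=1 grow→box=[11,12)
i=12: outside box; Z[12]=1 grow→box=[12,13)
i=13: outside box; Z[13]=1 grow→box=[13,14)
i=14: outside box; Z[14]=0
i=15: outside box; Z[15]=0
i=16: outside box; Z[16]=0
i=17: outside box; Z[17]=1 grow→box=[17,18)
i=18: outside box; Z[18]=0
i=19: outside box; Z[19]=0
i=20: outside box; Z[20]=0
i=21: outside box; Z[21]=5 grow→box=[21,26)
i=22: min(r-i=4, Z[1]=0)=0; Z[22]=0
i=23: min(r-i=3, Z[2]=2)=2; Z[23]=2
i=24: min(r-i=2, Z[3]=0)=0; Z[24]=0
i=25: min(r-i=1, Z[4]=0)=0; Z[25]=0
i=26: outside box; Z[26]=0
i=27: outside box; Z[27]=0
i=28: outside box; Z[28]=1 grow→box=[28,29)
i=29: outside box; Z[29]=1 grow→box=[29,30)
i=30: outside box; Z[30]=0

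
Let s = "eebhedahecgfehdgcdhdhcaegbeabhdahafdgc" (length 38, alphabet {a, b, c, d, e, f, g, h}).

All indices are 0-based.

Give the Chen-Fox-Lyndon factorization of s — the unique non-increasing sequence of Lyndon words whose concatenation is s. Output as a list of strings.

["e", "e", "bhed", "ahecgfehdgcdhdhc", "aegbe", "abhdahafdgc"]

emit factor 1: 'e' (i=0, period=1)
emit factor 2: 'e' (i=1, period=1)
emit factor 3: 'bhed' (i=2, period=4)
emit factor 4: 'ahecgfehdgcdhdhc' (i=6, period=16)
emit factor 5: 'aegbe' (i=22, period=5)
emit factor 6: 'abhdahafdgc' (i=27, period=11)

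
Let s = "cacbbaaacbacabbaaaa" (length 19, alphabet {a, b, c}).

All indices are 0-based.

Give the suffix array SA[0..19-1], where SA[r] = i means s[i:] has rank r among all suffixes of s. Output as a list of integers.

[18, 17, 16, 15, 5, 6, 12, 10, 7, 1, 14, 4, 9, 13, 3, 11, 0, 8, 2]

rank→(start, suffix):
  0 → (18, 'a')
  1 → (17, 'aa')
  2 → (16, 'aaa')
  3 → (15, 'aaaa')
  4 → (5, 'aaacbacabbaaaa')
  5 → (6, 'aacbacabbaaaa')
  6 → (12, 'abbaaaa')
  7 → (10, 'acabbaaaa')
  8 → (7, 'acbacabbaaaa')
  9 → (1, 'acbbaaacbacabbaaaa')
  10 → (14, 'baaaa')
  11 → (4, 'baaacbacabbaaaa')
  12 → (9, 'bacabbaaaa')
  13 → (13, 'bbaaaa')
  14 → (3, 'bbaaacbacabbaaaa')
  15 → (11, 'cabbaaaa')
  16 → (0, 'cacbbaaacbacabbaaaa')
  17 → (8, 'cbacabbaaaa')
  18 → (2, 'cbbaaacbacabbaaaa')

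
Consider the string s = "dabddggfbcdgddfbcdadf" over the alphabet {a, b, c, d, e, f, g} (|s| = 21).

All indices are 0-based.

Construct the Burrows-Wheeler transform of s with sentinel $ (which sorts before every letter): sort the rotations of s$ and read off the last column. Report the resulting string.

fddffabb$cgbadcdddgdgd

rank  rotation                last
    0  $dabddggfbcdgddfbcdadf  f
    1  abddggfbcdgddfbcdadf$d  d
    2  adf$dabddggfbcdgddfbcd  d
    3  bcdadf$dabddggfbcdgddf  f
    4  bcdgddfbcdadf$dabddggf  f
    5  bddggfbcdgddfbcdadf$da  a
    6  cdadf$dabddggfbcdgddfb  b
    7  cdgddfbcdadf$dabddggfb  b
    8  dabddggfbcdgddfbcdadf$  $
    9  dadf$dabddggfbcdgddfbc  c
   10  ddfbcdadf$dabddggfbcdg  g
   11  ddggfbcdgddfbcdadf$dab  b
   12  df$dabddggfbcdgddfbcda  a
   13  dfbcdadf$dabddggfbcdgd  d
   14  dgddfbcdadf$dabddggfbc  c
   15  dggfbcdgddfbcdadf$dabd  d
   16  f$dabddggfbcdgddfbcdad  d
   17  fbcdadf$dabddggfbcdgdd  d
   18  fbcdgddfbcdadf$dabddgg  g
   19  gddfbcdadf$dabddggfbcd  d
   20  gfbcdgddfbcdadf$dabddg  g
   21  ggfbcdgddfbcdadf$dabdd  d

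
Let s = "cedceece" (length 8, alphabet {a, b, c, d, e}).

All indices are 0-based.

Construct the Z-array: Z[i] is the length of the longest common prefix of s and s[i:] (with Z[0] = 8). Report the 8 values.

[8, 0, 0, 2, 0, 0, 2, 0]

Z[0]=8
i=1: fresh scan; Z[1]=0
i=2: fresh scan; Z[2]=0
i=3: fresh scan; Z[3]=2 grow→box=[3,5)
i=4: min(r-i=1, Z[1]=0)=0; Z[4]=0
i=5: fresh scan; Z[5]=0
i=6: fresh scan; Z[6]=2 grow→box=[6,8)
i=7: min(r-i=1, Z[1]=0)=0; Z[7]=0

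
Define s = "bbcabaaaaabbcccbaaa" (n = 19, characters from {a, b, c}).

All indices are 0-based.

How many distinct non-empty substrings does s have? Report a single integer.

157

sorted suffixes:
  #0 SA[0]=18  'a'
  #1 SA[1]=17  'aa'
  #2 SA[2]=16  'aaa'
  #3 SA[3]=5  'aaaaabbcccbaaa'
  #4 SA[4]=6  'aaaabbcccbaaa'
  #5 SA[5]=7  'aaabbcccbaaa'
  #6 SA[6]=8  'aabbcccbaaa'
  #7 SA[7]=3  'abaaaaabbcccbaaa'
  #8 SA[8]=9  'abbcccbaaa'
  #9 SA[9]=15  'baaa'
  #10 SA[10]=4  'baaaaabbcccbaaa'
  #11 SA[11]=0  'bbcabaaaaabbcccbaaa'
  #12 SA[12]=10  'bbcccbaaa'
  #13 SA[13]=1  'bcabaaaaabbcccbaaa'
  #14 SA[14]=11  'bcccbaaa'
  #15 SA[15]=2  'cabaaaaabbcccbaaa'
  #16 SA[16]=14  'cbaaa'
  #17 SA[17]=13  'ccbaaa'
  #18 SA[18]=12  'cccbaaa'

SA = [18, 17, 16, 5, 6, 7, 8, 3, 9, 15, 4, 0, 10, 1, 11, 2, 14, 13, 12]
rank  pair      lcp
   1  s[18:],s[17:]  1  'a'
   2  s[17:],s[16:]  2  'aa'
   3  s[16:],s[5:]  3  'aaa'
   4  s[5:],s[6:]  4  'aaaa'
   5  s[6:],s[7:]  3  'aaa'
   6  s[7:],s[8:]  2  'aa'
   7  s[8:],s[3:]  1  'a'
   8  s[3:],s[9:]  2  'ab'
   9  s[9:],s[15:]  0  ''
  10  s[15:],s[4:]  4  'baaa'
  11  s[4:],s[0:]  1  'b'
  12  s[0:],s[10:]  3  'bbc'
  13  s[10:],s[1:]  1  'b'
  14  s[1:],s[11:]  2  'bc'
  15  s[11:],s[2:]  0  ''
  16  s[2:],s[14:]  1  'c'
  17  s[14:],s[13:]  1  'c'
  18  s[13:],s[12:]  2  'cc'

n(n+1)/2 = 19·20/2 = 190
Σ LCP = 0 + 1 + 2 + 3 + 4 + 3 + 2 + 1 + 2 + 0 + 4 + 1 + 3 + 1 + 2 + 0 + 1 + 1 + 2 = 33
distinct = 190 − 33 = 157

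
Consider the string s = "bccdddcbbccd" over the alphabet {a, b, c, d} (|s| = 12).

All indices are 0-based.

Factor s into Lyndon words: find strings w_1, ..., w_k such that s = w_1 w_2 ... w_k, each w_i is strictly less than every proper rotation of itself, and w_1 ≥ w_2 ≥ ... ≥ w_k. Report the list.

emit factor 1: 'bccdddc' (i=0, period=7)
emit factor 2: 'bbccd' (i=7, period=5)

["bccdddc", "bbccd"]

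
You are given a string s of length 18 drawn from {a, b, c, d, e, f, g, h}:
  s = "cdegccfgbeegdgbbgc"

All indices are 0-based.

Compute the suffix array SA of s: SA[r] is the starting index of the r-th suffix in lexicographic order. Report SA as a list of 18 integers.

[14, 8, 15, 17, 4, 0, 5, 1, 12, 9, 2, 10, 6, 13, 7, 16, 3, 11]

sorted suffixes:
  #0 SA[0]=14  'bbgc'
  #1 SA[1]=8  'beegdgbbgc'
  #2 SA[2]=15  'bgc'
  #3 SA[3]=17  'c'
  #4 SA[4]=4  'ccfgbeegdgbbgc'
  #5 SA[5]=0  'cdegccfgbeegdgbbgc'
  #6 SA[6]=5  'cfgbeegdgbbgc'
  #7 SA[7]=1  'degccfgbeegdgbbgc'
  #8 SA[8]=12  'dgbbgc'
  #9 SA[9]=9  'eegdgbbgc'
  #10 SA[10]=2  'egccfgbeegdgbbgc'
  #11 SA[11]=10  'egdgbbgc'
  #12 SA[12]=6  'fgbeegdgbbgc'
  #13 SA[13]=13  'gbbgc'
  #14 SA[14]=7  'gbeegdgbbgc'
  #15 SA[15]=16  'gc'
  #16 SA[16]=3  'gccfgbeegdgbbgc'
  #17 SA[17]=11  'gdgbbgc'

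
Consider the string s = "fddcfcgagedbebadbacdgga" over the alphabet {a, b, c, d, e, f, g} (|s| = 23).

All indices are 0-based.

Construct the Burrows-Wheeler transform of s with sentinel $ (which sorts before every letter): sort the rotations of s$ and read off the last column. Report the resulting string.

rank  rotation                  last
    0  $fddcfcgagedbebadbacdgga  a
    1  a$fddcfcgagedbebadbacdgg  g
    2  acdgga$fddcfcgagedbebadb  b
    3  adbacdgga$fddcfcgagedbeb  b
    4  agedbebadbacdgga$fddcfcg  g
    5  bacdgga$fddcfcgagedbebad  d
    6  badbacdgga$fddcfcgagedbe  e
    7  bebadbacdgga$fddcfcgaged  d
    8  cdgga$fddcfcgagedbebadba  a
    9  cfcgagedbebadbacdgga$fdd  d
   10  cgagedbebadbacdgga$fddcf  f
   11  dbacdgga$fddcfcgagedbeba  a
   12  dbebadbacdgga$fddcfcgage  e
   13  dcfcgagedbebadbacdgga$fd  d
   14  ddcfcgagedbebadbacdgga$f  f
   15  dgga$fddcfcgagedbebadbac  c
   16  ebadbacdgga$fddcfcgagedb  b
   17  edbebadbacdgga$fddcfcgag  g
   18  fcgagedbebadbacdgga$fddc  c
   19  fddcfcgagedbebadbacdgga$  $
   20  ga$fddcfcgagedbebadbacdg  g
   21  gagedbebadbacdgga$fddcfc  c
   22  gedbebadbacdgga$fddcfcga  a
   23  gga$fddcfcgagedbebadbacd  d

agbbgdedadfaedfcbgc$gcad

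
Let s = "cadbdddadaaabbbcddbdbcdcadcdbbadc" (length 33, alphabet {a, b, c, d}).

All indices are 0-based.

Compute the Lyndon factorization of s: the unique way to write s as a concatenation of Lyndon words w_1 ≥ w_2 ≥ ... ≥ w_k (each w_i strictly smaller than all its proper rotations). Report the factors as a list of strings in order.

emit factor 1: 'c' (i=0, period=1)
emit factor 2: 'adbddd' (i=1, period=6)
emit factor 3: 'ad' (i=7, period=2)
emit factor 4: 'aaabbbcddbdbcdcadcdbbadc' (i=9, period=24)

["c", "adbddd", "ad", "aaabbbcddbdbcdcadcdbbadc"]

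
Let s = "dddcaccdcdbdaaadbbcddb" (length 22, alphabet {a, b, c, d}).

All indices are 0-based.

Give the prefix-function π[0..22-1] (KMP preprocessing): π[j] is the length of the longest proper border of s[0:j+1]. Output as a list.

π[0] = 0
j=1 s[j]='d': π[1]=1 (border 'd')
j=2 s[j]='d': π[2]=2 (border 'dd')
j=3 s[j]='c': k: 2→1→0; π[3]=0 (border '')
j=4 s[j]='a': π[4]=0 (border '')
j=5 s[j]='c': π[5]=0 (border '')
j=6 s[j]='c': π[6]=0 (border '')
j=7 s[j]='d': π[7]=1 (border 'd')
j=8 s[j]='c': k: 1→0; π[8]=0 (border '')
j=9 s[j]='d': π[9]=1 (border 'd')
j=10 s[j]='b': k: 1→0; π[10]=0 (border '')
j=11 s[j]='d': π[11]=1 (border 'd')
j=12 s[j]='a': k: 1→0; π[12]=0 (border '')
j=13 s[j]='a': π[13]=0 (border '')
j=14 s[j]='a': π[14]=0 (border '')
j=15 s[j]='d': π[15]=1 (border 'd')
j=16 s[j]='b': k: 1→0; π[16]=0 (border '')
j=17 s[j]='b': π[17]=0 (border '')
j=18 s[j]='c': π[18]=0 (border '')
j=19 s[j]='d': π[19]=1 (border 'd')
j=20 s[j]='d': π[20]=2 (border 'dd')
j=21 s[j]='b': k: 2→1→0; π[21]=0 (border '')

[0, 1, 2, 0, 0, 0, 0, 1, 0, 1, 0, 1, 0, 0, 0, 1, 0, 0, 0, 1, 2, 0]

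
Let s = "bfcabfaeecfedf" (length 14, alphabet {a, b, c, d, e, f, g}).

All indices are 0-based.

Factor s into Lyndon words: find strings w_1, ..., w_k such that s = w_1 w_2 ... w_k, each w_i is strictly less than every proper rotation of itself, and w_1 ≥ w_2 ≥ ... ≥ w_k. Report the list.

emit factor 1: 'bfc' (i=0, period=3)
emit factor 2: 'abfaeecfedf' (i=3, period=11)

["bfc", "abfaeecfedf"]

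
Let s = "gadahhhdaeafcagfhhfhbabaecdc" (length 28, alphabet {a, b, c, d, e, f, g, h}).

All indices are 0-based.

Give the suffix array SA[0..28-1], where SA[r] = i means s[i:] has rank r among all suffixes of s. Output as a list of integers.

sorted suffixes:
  #0 SA[0]=21  'abaecdc'
  #1 SA[1]=1  'adahhhdaeafcagfhhfhbabaecdc'
  #2 SA[2]=8  'aeafcagfhhfhbabaecdc'
  #3 SA[3]=23  'aecdc'
  #4 SA[4]=10  'afcagfhhfhbabaecdc'
  #5 SA[5]=13  'agfhhfhbabaecdc'
  #6 SA[6]=3  'ahhhdaeafcagfhhfhbabaecdc'
  #7 SA[7]=20  'babaecdc'
  #8 SA[8]=22  'baecdc'
  #9 SA[9]=27  'c'
  #10 SA[10]=12  'cagfhhfhbabaecdc'
  #11 SA[11]=25  'cdc'
  #12 SA[12]=7  'daeafcagfhhfhbabaecdc'
  #13 SA[13]=2  'dahhhdaeafcagfhhfhbabaecdc'
  #14 SA[14]=26  'dc'
  #15 SA[15]=9  'eafcagfhhfhbabaecdc'
  #16 SA[16]=24  'ecdc'
  #17 SA[17]=11  'fcagfhhfhbabaecdc'
  #18 SA[18]=18  'fhbabaecdc'
  #19 SA[19]=15  'fhhfhbabaecdc'
  #20 SA[20]=0  'gadahhhdaeafcagfhhfhbabaecdc'
  #21 SA[21]=14  'gfhhfhbabaecdc'
  #22 SA[22]=19  'hbabaecdc'
  #23 SA[23]=6  'hdaeafcagfhhfhbabaecdc'
  #24 SA[24]=17  'hfhbabaecdc'
  #25 SA[25]=5  'hhdaeafcagfhhfhbabaecdc'
  #26 SA[26]=16  'hhfhbabaecdc'
  #27 SA[27]=4  'hhhdaeafcagfhhfhbabaecdc'

[21, 1, 8, 23, 10, 13, 3, 20, 22, 27, 12, 25, 7, 2, 26, 9, 24, 11, 18, 15, 0, 14, 19, 6, 17, 5, 16, 4]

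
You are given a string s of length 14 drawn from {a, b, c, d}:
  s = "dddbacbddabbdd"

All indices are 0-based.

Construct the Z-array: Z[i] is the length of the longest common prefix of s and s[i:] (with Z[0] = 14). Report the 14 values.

Z[0]=14
i=1: outside box; Z[1]=2 grow→box=[1,3)
i=2: min(r-i=1, Z[1]=2)=1; Z[2]=1
i=3: outside box; Z[3]=0
i=4: outside box; Z[4]=0
i=5: outside box; Z[5]=0
i=6: outside box; Z[6]=0
i=7: outside box; Z[7]=2 grow→box=[7,9)
i=8: min(r-i=1, Z[1]=2)=1; Z[8]=1
i=9: outside box; Z[9]=0
i=10: outside box; Z[10]=0
i=11: outside box; Z[11]=0
i=12: outside box; Z[12]=2 grow→box=[12,14)
i=13: min(r-i=1, Z[1]=2)=1; Z[13]=1

[14, 2, 1, 0, 0, 0, 0, 2, 1, 0, 0, 0, 2, 1]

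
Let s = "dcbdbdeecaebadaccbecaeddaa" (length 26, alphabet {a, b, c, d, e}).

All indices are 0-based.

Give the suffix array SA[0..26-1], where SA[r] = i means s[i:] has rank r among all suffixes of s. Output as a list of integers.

rank | idx | suffix
   0 |  25 | a
   1 |  24 | aa
   2 |  14 | accbecaeddaa
   3 |  12 | adaccbecaeddaa
   4 |   9 | aebadaccbecaeddaa
   5 |  20 | aeddaa
   6 |  11 | badaccbecaeddaa
   7 |   2 | bdbdeecaebadaccbecaeddaa
   8 |   4 | bdeecaebadaccbecaeddaa
   9 |  17 | becaeddaa
  10 |   8 | caebadaccbecaeddaa
  11 |  19 | caeddaa
  12 |   1 | cbdbdeecaebadaccbecaeddaa
  13 |  16 | cbecaeddaa
  14 |  15 | ccbecaeddaa
  15 |  23 | daa
  16 |  13 | daccbecaeddaa
  17 |   3 | dbdeecaebadaccbecaeddaa
  18 |   0 | dcbdbdeecaebadaccbecaeddaa
  19 |  22 | ddaa
  20 |   5 | deecaebadaccbecaeddaa
  21 |  10 | ebadaccbecaeddaa
  22 |   7 | ecaebadaccbecaeddaa
  23 |  18 | ecaeddaa
  24 |  21 | eddaa
  25 |   6 | eecaebadaccbecaeddaa

[25, 24, 14, 12, 9, 20, 11, 2, 4, 17, 8, 19, 1, 16, 15, 23, 13, 3, 0, 22, 5, 10, 7, 18, 21, 6]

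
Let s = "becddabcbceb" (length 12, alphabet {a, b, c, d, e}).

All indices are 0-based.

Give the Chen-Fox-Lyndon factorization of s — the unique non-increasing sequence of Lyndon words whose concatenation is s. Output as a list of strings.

["becdd", "abcbceb"]

emit factor 1: 'becdd' (i=0, period=5)
emit factor 2: 'abcbceb' (i=5, period=7)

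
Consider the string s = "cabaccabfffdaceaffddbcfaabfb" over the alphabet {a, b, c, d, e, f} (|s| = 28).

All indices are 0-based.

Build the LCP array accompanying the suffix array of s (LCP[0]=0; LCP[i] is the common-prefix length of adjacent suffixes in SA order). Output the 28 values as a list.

[0, 1, 2, 3, 1, 2, 1, 0, 1, 1, 1, 2, 0, 3, 1, 1, 1, 0, 1, 1, 0, 0, 1, 1, 2, 1, 3, 2]

sorted suffixes:
  #0 SA[0]=23  'aabfb'
  #1 SA[1]=1  'abaccabfffdaceaffddbcfaabfb'
  #2 SA[2]=24  'abfb'
  #3 SA[3]=6  'abfffdaceaffddbcfaabfb'
  #4 SA[4]=3  'accabfffdaceaffddbcfaabfb'
  #5 SA[5]=12  'aceaffddbcfaabfb'
  #6 SA[6]=15  'affddbcfaabfb'
  #7 SA[7]=27  'b'
  #8 SA[8]=2  'baccabfffdaceaffddbcfaabfb'
  #9 SA[9]=20  'bcfaabfb'
  #10 SA[10]=25  'bfb'
  #11 SA[11]=7  'bfffdaceaffddbcfaabfb'
  #12 SA[12]=0  'cabaccabfffdaceaffddbcfaabfb'
  #13 SA[13]=5  'cabfffdaceaffddbcfaabfb'
  #14 SA[14]=4  'ccabfffdaceaffddbcfaabfb'
  #15 SA[15]=13  'ceaffddbcfaabfb'
  #16 SA[16]=21  'cfaabfb'
  #17 SA[17]=11  'daceaffddbcfaabfb'
  #18 SA[18]=19  'dbcfaabfb'
  #19 SA[19]=18  'ddbcfaabfb'
  #20 SA[20]=14  'eaffddbcfaabfb'
  #21 SA[21]=22  'faabfb'
  #22 SA[22]=26  'fb'
  #23 SA[23]=10  'fdaceaffddbcfaabfb'
  #24 SA[24]=17  'fddbcfaabfb'
  #25 SA[25]=9  'ffdaceaffddbcfaabfb'
  #26 SA[26]=16  'ffddbcfaabfb'
  #27 SA[27]=8  'fffdaceaffddbcfaabfb'

SA = [23, 1, 24, 6, 3, 12, 15, 27, 2, 20, 25, 7, 0, 5, 4, 13, 21, 11, 19, 18, 14, 22, 26, 10, 17, 9, 16, 8]
[i] adj suffixes → lcp
  [1] 23/1 → 1 ('a')
  [2] 1/24 → 2 ('ab')
  [3] 24/6 → 3 ('abf')
  [4] 6/3 → 1 ('a')
  [5] 3/12 → 2 ('ac')
  [6] 12/15 → 1 ('a')
  [7] 15/27 → 0 ('')
  [8] 27/2 → 1 ('b')
  [9] 2/20 → 1 ('b')
  [10] 20/25 → 1 ('b')
  [11] 25/7 → 2 ('bf')
  [12] 7/0 → 0 ('')
  [13] 0/5 → 3 ('cab')
  [14] 5/4 → 1 ('c')
  [15] 4/13 → 1 ('c')
  [16] 13/21 → 1 ('c')
  [17] 21/11 → 0 ('')
  [18] 11/19 → 1 ('d')
  [19] 19/18 → 1 ('d')
  [20] 18/14 → 0 ('')
  [21] 14/22 → 0 ('')
  [22] 22/26 → 1 ('f')
  [23] 26/10 → 1 ('f')
  [24] 10/17 → 2 ('fd')
  [25] 17/9 → 1 ('f')
  [26] 9/16 → 3 ('ffd')
  [27] 16/8 → 2 ('ff')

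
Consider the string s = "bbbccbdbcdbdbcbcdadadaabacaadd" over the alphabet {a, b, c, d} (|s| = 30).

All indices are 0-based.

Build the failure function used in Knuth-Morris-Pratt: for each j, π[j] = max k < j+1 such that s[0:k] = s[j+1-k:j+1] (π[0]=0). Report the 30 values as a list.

π[0] = 0
j=1 s[j]='b': π[1]=1 (border 'b')
j=2 s[j]='b': π[2]=2 (border 'bb')
j=3 s[j]='c': k: 2→1→0; π[3]=0 (border '')
j=4 s[j]='c': π[4]=0 (border '')
j=5 s[j]='b': π[5]=1 (border 'b')
j=6 s[j]='d': k: 1→0; π[6]=0 (border '')
j=7 s[j]='b': π[7]=1 (border 'b')
j=8 s[j]='c': k: 1→0; π[8]=0 (border '')
j=9 s[j]='d': π[9]=0 (border '')
j=10 s[j]='b': π[10]=1 (border 'b')
j=11 s[j]='d': k: 1→0; π[11]=0 (border '')
j=12 s[j]='b': π[12]=1 (border 'b')
j=13 s[j]='c': k: 1→0; π[13]=0 (border '')
j=14 s[j]='b': π[14]=1 (border 'b')
j=15 s[j]='c': k: 1→0; π[15]=0 (border '')
j=16 s[j]='d': π[16]=0 (border '')
j=17 s[j]='a': π[17]=0 (border '')
j=18 s[j]='d': π[18]=0 (border '')
j=19 s[j]='a': π[19]=0 (border '')
j=20 s[j]='d': π[20]=0 (border '')
j=21 s[j]='a': π[21]=0 (border '')
j=22 s[j]='a': π[22]=0 (border '')
j=23 s[j]='b': π[23]=1 (border 'b')
j=24 s[j]='a': k: 1→0; π[24]=0 (border '')
j=25 s[j]='c': π[25]=0 (border '')
j=26 s[j]='a': π[26]=0 (border '')
j=27 s[j]='a': π[27]=0 (border '')
j=28 s[j]='d': π[28]=0 (border '')
j=29 s[j]='d': π[29]=0 (border '')

[0, 1, 2, 0, 0, 1, 0, 1, 0, 0, 1, 0, 1, 0, 1, 0, 0, 0, 0, 0, 0, 0, 0, 1, 0, 0, 0, 0, 0, 0]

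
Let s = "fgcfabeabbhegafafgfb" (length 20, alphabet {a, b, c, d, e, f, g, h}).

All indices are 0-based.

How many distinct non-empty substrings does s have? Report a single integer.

193

sorted suffixes:
  #0 SA[0]=7  'abbhegafafgfb'
  #1 SA[1]=4  'abeabbhegafafgfb'
  #2 SA[2]=13  'afafgfb'
  #3 SA[3]=15  'afgfb'
  #4 SA[4]=19  'b'
  #5 SA[5]=8  'bbhegafafgfb'
  #6 SA[6]=5  'beabbhegafafgfb'
  #7 SA[7]=9  'bhegafafgfb'
  #8 SA[8]=2  'cfabeabbhegafafgfb'
  #9 SA[9]=6  'eabbhegafafgfb'
  #10 SA[10]=11  'egafafgfb'
  #11 SA[11]=3  'fabeabbhegafafgfb'
  #12 SA[12]=14  'fafgfb'
  #13 SA[13]=18  'fb'
  #14 SA[14]=0  'fgcfabeabbhegafafgfb'
  #15 SA[15]=16  'fgfb'
  #16 SA[16]=12  'gafafgfb'
  #17 SA[17]=1  'gcfabeabbhegafafgfb'
  #18 SA[18]=17  'gfb'
  #19 SA[19]=10  'hegafafgfb'

SA = [7, 4, 13, 15, 19, 8, 5, 9, 2, 6, 11, 3, 14, 18, 0, 16, 12, 1, 17, 10]
[i] adj suffixes → lcp
  [1] 7/4 → 2 ('ab')
  [2] 4/13 → 1 ('a')
  [3] 13/15 → 2 ('af')
  [4] 15/19 → 0 ('')
  [5] 19/8 → 1 ('b')
  [6] 8/5 → 1 ('b')
  [7] 5/9 → 1 ('b')
  [8] 9/2 → 0 ('')
  [9] 2/6 → 0 ('')
  [10] 6/11 → 1 ('e')
  [11] 11/3 → 0 ('')
  [12] 3/14 → 2 ('fa')
  [13] 14/18 → 1 ('f')
  [14] 18/0 → 1 ('f')
  [15] 0/16 → 2 ('fg')
  [16] 16/12 → 0 ('')
  [17] 12/1 → 1 ('g')
  [18] 1/17 → 1 ('g')
  [19] 17/10 → 0 ('')

n(n+1)/2 = 20·21/2 = 210
Σ LCP = 0 + 2 + 1 + 2 + 0 + 1 + 1 + 1 + 0 + 0 + 1 + 0 + 2 + 1 + 1 + 2 + 0 + 1 + 1 + 0 = 17
distinct = 210 − 17 = 193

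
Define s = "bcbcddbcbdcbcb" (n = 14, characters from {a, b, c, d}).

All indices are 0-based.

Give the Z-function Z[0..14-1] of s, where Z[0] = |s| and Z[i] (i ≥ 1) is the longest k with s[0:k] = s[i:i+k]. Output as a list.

Z[0]=14
i=1: i≥r, start 0; Z[1]=0
i=2: i≥r, start 0; Z[2]=2 scan→box=[2,4)
i=3: min(r-i=1, Z[1]=0)=0; Z[3]=0
i=4: i≥r, start 0; Z[4]=0
i=5: i≥r, start 0; Z[5]=0
i=6: i≥r, start 0; Z[6]=3 scan→box=[6,9)
i=7: min(r-i=2, Z[1]=0)=0; Z[7]=0
i=8: min(r-i=1, Z[2]=2)=1; Z[8]=1
i=9: i≥r, start 0; Z[9]=0
i=10: i≥r, start 0; Z[10]=0
i=11: i≥r, start 0; Z[11]=3 scan→box=[11,14)
i=12: min(r-i=2, Z[1]=0)=0; Z[12]=0
i=13: min(r-i=1, Z[2]=2)=1; Z[13]=1

[14, 0, 2, 0, 0, 0, 3, 0, 1, 0, 0, 3, 0, 1]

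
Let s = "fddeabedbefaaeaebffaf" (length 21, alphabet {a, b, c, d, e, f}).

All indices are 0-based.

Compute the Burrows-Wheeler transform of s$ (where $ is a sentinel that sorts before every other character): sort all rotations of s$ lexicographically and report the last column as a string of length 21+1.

rank  rotation                last
    0  $fddeabedbefaaeaebffaf  f
    1  aaeaebffaf$fddeabedbef  f
    2  abedbefaaeaebffaf$fdde  e
    3  aeaebffaf$fddeabedbefa  a
    4  aebffaf$fddeabedbefaae  e
    5  af$fddeabedbefaaeaebff  f
    6  bedbefaaeaebffaf$fddea  a
    7  befaaeaebffaf$fddeabed  d
    8  bffaf$fddeabedbefaaeae  e
    9  dbefaaeaebffaf$fddeabe  e
   10  ddeabedbefaaeaebffaf$f  f
   11  deabedbefaaeaebffaf$fd  d
   12  eabedbefaaeaebffaf$fdd  d
   13  eaebffaf$fddeabedbefaa  a
   14  ebffaf$fddeabedbefaaea  a
   15  edbefaaeaebffaf$fddeab  b
   16  efaaeaebffaf$fddeabedb  b
   17  f$fddeabedbefaaeaebffa  a
   18  faaeaebffaf$fddeabedbe  e
   19  faf$fddeabedbefaaeaebf  f
   20  fddeabedbefaaeaebffaf$  $
   21  ffaf$fddeabedbefaaeaeb  b

ffeaefadeefddaabbaef$b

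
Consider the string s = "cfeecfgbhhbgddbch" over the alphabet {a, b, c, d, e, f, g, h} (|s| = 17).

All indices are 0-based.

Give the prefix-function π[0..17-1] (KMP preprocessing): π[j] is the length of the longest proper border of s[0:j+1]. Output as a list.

[0, 0, 0, 0, 1, 2, 0, 0, 0, 0, 0, 0, 0, 0, 0, 1, 0]

π[0] = 0
j=1 s[j]='f': π[1]=0 (border '')
j=2 s[j]='e': π[2]=0 (border '')
j=3 s[j]='e': π[3]=0 (border '')
j=4 s[j]='c': π[4]=1 (border 'c')
j=5 s[j]='f': π[5]=2 (border 'cf')
j=6 s[j]='g': k: 2→0; π[6]=0 (border '')
j=7 s[j]='b': π[7]=0 (border '')
j=8 s[j]='h': π[8]=0 (border '')
j=9 s[j]='h': π[9]=0 (border '')
j=10 s[j]='b': π[10]=0 (border '')
j=11 s[j]='g': π[11]=0 (border '')
j=12 s[j]='d': π[12]=0 (border '')
j=13 s[j]='d': π[13]=0 (border '')
j=14 s[j]='b': π[14]=0 (border '')
j=15 s[j]='c': π[15]=1 (border 'c')
j=16 s[j]='h': k: 1→0; π[16]=0 (border '')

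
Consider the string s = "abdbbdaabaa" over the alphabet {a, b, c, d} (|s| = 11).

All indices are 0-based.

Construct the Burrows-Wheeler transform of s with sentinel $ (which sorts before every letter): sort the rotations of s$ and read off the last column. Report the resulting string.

aabda$adbabb

rank  rotation      last
    0  $abdbbdaabaa  a
    1  a$abdbbdaaba  a
    2  aa$abdbbdaab  b
    3  aabaa$abdbbd  d
    4  abaa$abdbbda  a
    5  abdbbdaabaa$  $
    6  baa$abdbbdaa  a
    7  bbdaabaa$abd  d
    8  bdaabaa$abdb  b
    9  bdbbdaabaa$a  a
   10  daabaa$abdbb  b
   11  dbbdaabaa$ab  b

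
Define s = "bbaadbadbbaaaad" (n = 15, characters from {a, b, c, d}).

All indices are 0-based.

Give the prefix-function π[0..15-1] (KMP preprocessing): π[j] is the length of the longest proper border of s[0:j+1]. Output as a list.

π[0] = 0
j=1 s[j]='b': π[1]=1 (border 'b')
j=2 s[j]='a': k: 1→0; π[2]=0 (border '')
j=3 s[j]='a': π[3]=0 (border '')
j=4 s[j]='d': π[4]=0 (border '')
j=5 s[j]='b': π[5]=1 (border 'b')
j=6 s[j]='a': k: 1→0; π[6]=0 (border '')
j=7 s[j]='d': π[7]=0 (border '')
j=8 s[j]='b': π[8]=1 (border 'b')
j=9 s[j]='b': π[9]=2 (border 'bb')
j=10 s[j]='a': π[10]=3 (border 'bba')
j=11 s[j]='a': π[11]=4 (border 'bbaa')
j=12 s[j]='a': k: 4→0; π[12]=0 (border '')
j=13 s[j]='a': π[13]=0 (border '')
j=14 s[j]='d': π[14]=0 (border '')

[0, 1, 0, 0, 0, 1, 0, 0, 1, 2, 3, 4, 0, 0, 0]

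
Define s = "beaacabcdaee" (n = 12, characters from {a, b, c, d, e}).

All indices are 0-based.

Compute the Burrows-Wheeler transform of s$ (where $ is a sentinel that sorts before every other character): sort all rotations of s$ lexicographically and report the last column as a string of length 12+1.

eecada$abceba

rank  rotation       last
    0  $beaacabcdaee  e
    1  aacabcdaee$be  e
    2  abcdaee$beaac  c
    3  acabcdaee$bea  a
    4  aee$beaacabcd  d
    5  bcdaee$beaaca  a
    6  beaacabcdaee$  $
    7  cabcdaee$beaa  a
    8  cdaee$beaacab  b
    9  daee$beaacabc  c
   10  e$beaacabcdae  e
   11  eaacabcdaee$b  b
   12  ee$beaacabcda  a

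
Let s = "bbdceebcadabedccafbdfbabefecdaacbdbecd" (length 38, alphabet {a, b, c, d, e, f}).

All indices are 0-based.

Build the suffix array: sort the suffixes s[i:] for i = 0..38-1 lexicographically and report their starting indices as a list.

rank→(start, suffix):
  0 → (29, 'aacbdbecd')
  1 → (10, 'abedccafbdfbabefecdaacbdbecd')
  2 → (22, 'abefecdaacbdbecd')
  3 → (30, 'acbdbecd')
  4 → (8, 'adabedccafbdfbabefecdaacbdbecd')
  5 → (16, 'afbdfbabefecdaacbdbecd')
  6 → (21, 'babefecdaacbdbecd')
  7 → (0, 'bbdceebcadabedccafbdfbabefecdaacbdbecd')
  8 → (6, 'bcadabedccafbdfbabefecdaacbdbecd')
  9 → (32, 'bdbecd')
  10 → (1, 'bdceebcadabedccafbdfbabefecdaacbdbecd')
  11 → (18, 'bdfbabefecdaacbdbecd')
  12 → (34, 'becd')
  13 → (11, 'bedccafbdfbabefecdaacbdbecd')
  14 → (23, 'befecdaacbdbecd')
  15 → (7, 'cadabedccafbdfbabefecdaacbdbecd')
  16 → (15, 'cafbdfbabefecdaacbdbecd')
  17 → (31, 'cbdbecd')
  18 → (14, 'ccafbdfbabefecdaacbdbecd')
  19 → (36, 'cd')
  20 → (27, 'cdaacbdbecd')
  21 → (3, 'ceebcadabedccafbdfbabefecdaacbdbecd')
  22 → (37, 'd')
  23 → (28, 'daacbdbecd')
  24 → (9, 'dabedccafbdfbabefecdaacbdbecd')
  25 → (33, 'dbecd')
  26 → (13, 'dccafbdfbabefecdaacbdbecd')
  27 → (2, 'dceebcadabedccafbdfbabefecdaacbdbecd')
  28 → (19, 'dfbabefecdaacbdbecd')
  29 → (5, 'ebcadabedccafbdfbabefecdaacbdbecd')
  30 → (35, 'ecd')
  31 → (26, 'ecdaacbdbecd')
  32 → (12, 'edccafbdfbabefecdaacbdbecd')
  33 → (4, 'eebcadabedccafbdfbabefecdaacbdbecd')
  34 → (24, 'efecdaacbdbecd')
  35 → (20, 'fbabefecdaacbdbecd')
  36 → (17, 'fbdfbabefecdaacbdbecd')
  37 → (25, 'fecdaacbdbecd')

[29, 10, 22, 30, 8, 16, 21, 0, 6, 32, 1, 18, 34, 11, 23, 7, 15, 31, 14, 36, 27, 3, 37, 28, 9, 33, 13, 2, 19, 5, 35, 26, 12, 4, 24, 20, 17, 25]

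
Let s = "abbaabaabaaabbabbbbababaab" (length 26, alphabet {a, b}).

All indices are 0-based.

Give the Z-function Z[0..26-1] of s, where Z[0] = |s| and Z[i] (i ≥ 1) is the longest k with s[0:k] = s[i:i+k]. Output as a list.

[26, 0, 0, 1, 2, 0, 1, 2, 0, 1, 1, 4, 0, 0, 3, 0, 0, 0, 0, 2, 0, 2, 0, 1, 2, 0]

Z[0]=26
i=1: fresh scan; Z[1]=0
i=2: fresh scan; Z[2]=0
i=3: fresh scan; Z[3]=1 extend→box=[3,4)
i=4: fresh scan; Z[4]=2 extend→box=[4,6)
i=5: min(r-i=1, Z[1]=0)=0; Z[5]=0
i=6: fresh scan; Z[6]=1 extend→box=[6,7)
i=7: fresh scan; Z[7]=2 extend→box=[7,9)
i=8: min(r-i=1, Z[1]=0)=0; Z[8]=0
i=9: fresh scan; Z[9]=1 extend→box=[9,10)
i=10: fresh scan; Z[10]=1 extend→box=[10,11)
i=11: fresh scan; Z[11]=4 extend→box=[11,15)
i=12: min(r-i=3, Z[1]=0)=0; Z[12]=0
i=13: min(r-i=2, Z[2]=0)=0; Z[13]=0
i=14: min(r-i=1, Z[3]=1)=1; Z[14]=3 extend→box=[14,17)
i=15: min(r-i=2, Z[1]=0)=0; Z[15]=0
i=16: min(r-i=1, Z[2]=0)=0; Z[16]=0
i=17: fresh scan; Z[17]=0
i=18: fresh scan; Z[18]=0
i=19: fresh scan; Z[19]=2 extend→box=[19,21)
i=20: min(r-i=1, Z[1]=0)=0; Z[20]=0
i=21: fresh scan; Z[21]=2 extend→box=[21,23)
i=22: min(r-i=1, Z[1]=0)=0; Z[22]=0
i=23: fresh scan; Z[23]=1 extend→box=[23,24)
i=24: fresh scan; Z[24]=2 extend→box=[24,26)
i=25: min(r-i=1, Z[1]=0)=0; Z[25]=0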